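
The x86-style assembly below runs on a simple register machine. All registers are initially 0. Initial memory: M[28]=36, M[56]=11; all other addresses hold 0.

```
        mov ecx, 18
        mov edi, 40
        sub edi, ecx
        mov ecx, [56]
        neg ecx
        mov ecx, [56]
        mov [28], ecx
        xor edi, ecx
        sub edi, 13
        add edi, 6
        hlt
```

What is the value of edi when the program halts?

after mov ecx, 18: ecx=18
after mov edi, 40: edi=40
after sub edi, ecx: edi=40-18=22
after mov ecx, [56]: ecx=M[56]=11
after neg ecx: ecx=-(11)=-11
after mov ecx, [56]: ecx=M[56]=11
mov [28], ecx → M[28]=11
after xor edi, ecx: edi=22^11=29
after sub edi, 13: edi=29-13=16
after add edi, 6: edi=16+6=22
halt.

22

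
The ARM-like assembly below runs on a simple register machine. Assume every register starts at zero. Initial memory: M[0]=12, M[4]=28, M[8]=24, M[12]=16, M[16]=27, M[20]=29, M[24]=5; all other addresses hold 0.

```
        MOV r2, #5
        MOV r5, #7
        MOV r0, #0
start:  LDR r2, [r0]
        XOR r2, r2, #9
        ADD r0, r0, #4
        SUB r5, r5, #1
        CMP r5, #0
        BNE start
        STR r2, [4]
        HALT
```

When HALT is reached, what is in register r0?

after MOV r2, #5: r2=5
after MOV r5, #7: r5=7
after MOV r0, #0: r0=0
after LDR r2, [r0]: r2=M[0]=12
after XOR r2, r2, #9: r2=12^9=5
after ADD r0, r0, #4: r0=0+4=4
after SUB r5, r5, #1: r5=7-1=6
CMP r5, #0  (cmp 6,0)
BNE start: taken
after LDR r2, [r0]: r2=M[4]=28
after XOR r2, r2, #9: r2=28^9=21
after ADD r0, r0, #4: r0=4+4=8
after SUB r5, r5, #1: r5=6-1=5
CMP r5, #0  (cmp 5,0)
BNE start: taken
after LDR r2, [r0]: r2=M[8]=24
after XOR r2, r2, #9: r2=24^9=17
after ADD r0, r0, #4: r0=8+4=12
after SUB r5, r5, #1: r5=5-1=4
CMP r5, #0  (cmp 4,0)
BNE start: taken
after LDR r2, [r0]: r2=M[12]=16
after XOR r2, r2, #9: r2=16^9=25
after ADD r0, r0, #4: r0=12+4=16
after SUB r5, r5, #1: r5=4-1=3
CMP r5, #0  (cmp 3,0)
BNE start: taken
after LDR r2, [r0]: r2=M[16]=27
after XOR r2, r2, #9: r2=27^9=18
after ADD r0, r0, #4: r0=16+4=20
after SUB r5, r5, #1: r5=3-1=2
CMP r5, #0  (cmp 2,0)
BNE start: taken
after LDR r2, [r0]: r2=M[20]=29
after XOR r2, r2, #9: r2=29^9=20
after ADD r0, r0, #4: r0=20+4=24
after SUB r5, r5, #1: r5=2-1=1
CMP r5, #0  (cmp 1,0)
BNE start: taken
after LDR r2, [r0]: r2=M[24]=5
after XOR r2, r2, #9: r2=5^9=12
after ADD r0, r0, #4: r0=24+4=28
after SUB r5, r5, #1: r5=1-1=0
CMP r5, #0  (cmp 0,0)
BNE start: not taken
STR r2, [4] → M[4]=12
halt.

28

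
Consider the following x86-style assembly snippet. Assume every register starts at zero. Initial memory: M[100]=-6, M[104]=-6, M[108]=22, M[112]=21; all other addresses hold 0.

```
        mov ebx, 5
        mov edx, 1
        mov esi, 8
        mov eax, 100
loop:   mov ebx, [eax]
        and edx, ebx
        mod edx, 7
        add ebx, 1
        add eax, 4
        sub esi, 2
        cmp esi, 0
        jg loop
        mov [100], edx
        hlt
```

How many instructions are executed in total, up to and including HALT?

after mov ebx, 5: ebx=5
after mov edx, 1: edx=1
after mov esi, 8: esi=8
after mov eax, 100: eax=100
after mov ebx, [eax]: ebx=M[100]=-6
after and edx, ebx: edx=1&(-6)=0
after mod edx, 7: edx=0%7=0
after add ebx, 1: ebx=(-6)+1=-5
after add eax, 4: eax=100+4=104
after sub esi, 2: esi=8-2=6
cmp esi, 0  (cmp 6,0)
jg loop: taken
after mov ebx, [eax]: ebx=M[104]=-6
after and edx, ebx: edx=0&(-6)=0
after mod edx, 7: edx=0%7=0
after add ebx, 1: ebx=(-6)+1=-5
after add eax, 4: eax=104+4=108
after sub esi, 2: esi=6-2=4
cmp esi, 0  (cmp 4,0)
jg loop: taken
after mov ebx, [eax]: ebx=M[108]=22
after and edx, ebx: edx=0&22=0
after mod edx, 7: edx=0%7=0
after add ebx, 1: ebx=22+1=23
after add eax, 4: eax=108+4=112
after sub esi, 2: esi=4-2=2
cmp esi, 0  (cmp 2,0)
jg loop: taken
after mov ebx, [eax]: ebx=M[112]=21
after and edx, ebx: edx=0&21=0
after mod edx, 7: edx=0%7=0
after add ebx, 1: ebx=21+1=22
after add eax, 4: eax=112+4=116
after sub esi, 2: esi=2-2=0
cmp esi, 0  (cmp 0,0)
jg loop: not taken
mov [100], edx → M[100]=0
halt.
Total executed instructions: 38.

38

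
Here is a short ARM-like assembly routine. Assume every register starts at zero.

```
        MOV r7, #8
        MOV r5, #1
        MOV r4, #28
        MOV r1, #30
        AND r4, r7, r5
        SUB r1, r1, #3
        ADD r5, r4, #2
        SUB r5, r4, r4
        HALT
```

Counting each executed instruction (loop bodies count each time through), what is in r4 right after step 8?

0

r7=8
r5=1
r4=28
r1=30
r4=8&1=0
r1=30-3=27
r5=0+2=2
r5=0-0=0
After step 8: r4 = 0.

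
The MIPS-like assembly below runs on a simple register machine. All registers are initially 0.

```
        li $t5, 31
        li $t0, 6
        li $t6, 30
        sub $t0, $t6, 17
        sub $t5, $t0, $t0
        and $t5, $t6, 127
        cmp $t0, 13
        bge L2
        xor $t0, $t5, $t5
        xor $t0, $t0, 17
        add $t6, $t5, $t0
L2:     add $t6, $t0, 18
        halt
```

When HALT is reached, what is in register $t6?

31

li $t5, 31 → $t5=31
li $t0, 6 → $t0=6
li $t6, 30 → $t6=30
sub $t0, $t6, 17 → $t0=30-17=13
sub $t5, $t0, $t0 → $t5=13-13=0
and $t5, $t6, 127 → $t5=30&127=30
cmp $t0, 13  (cmp 13,13)
bge L2: taken
add $t6, $t0, 18 → $t6=13+18=31
halt.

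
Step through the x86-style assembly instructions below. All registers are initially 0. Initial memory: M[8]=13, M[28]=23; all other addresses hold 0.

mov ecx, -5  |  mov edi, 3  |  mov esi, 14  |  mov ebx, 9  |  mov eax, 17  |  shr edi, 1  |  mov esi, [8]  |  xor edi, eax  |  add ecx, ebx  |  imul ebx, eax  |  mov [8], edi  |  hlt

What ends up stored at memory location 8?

ecx=-5
edi=3
esi=14
ebx=9
eax=17
edi=3>>1=1
esi=M[8]=13
edi=1^17=16
ecx=(-5)+9=4
ebx=9*17=153
mov [8], edi → M[8]=16
halt.

16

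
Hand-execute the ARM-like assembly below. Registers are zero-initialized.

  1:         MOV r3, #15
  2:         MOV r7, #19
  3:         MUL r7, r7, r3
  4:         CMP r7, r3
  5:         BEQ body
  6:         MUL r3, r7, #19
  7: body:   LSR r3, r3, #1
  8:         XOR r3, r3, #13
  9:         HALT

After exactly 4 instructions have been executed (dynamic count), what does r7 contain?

after MOV r3, #15: r3=15
after MOV r7, #19: r7=19
after MUL r7, r7, r3: r7=19*15=285
CMP r7, r3  (cmp 285,15)
After step 4: r7 = 285.

285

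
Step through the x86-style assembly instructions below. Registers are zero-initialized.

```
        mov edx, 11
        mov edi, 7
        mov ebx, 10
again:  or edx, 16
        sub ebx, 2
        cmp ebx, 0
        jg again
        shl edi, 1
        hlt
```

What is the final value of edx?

27

edx=11
edi=7
ebx=10
edx=11|16=27
ebx=10-2=8
cmp ebx, 0  (cmp 8,0)
jg again: taken
edx=27|16=27
ebx=8-2=6
cmp ebx, 0  (cmp 6,0)
jg again: taken
edx=27|16=27
ebx=6-2=4
cmp ebx, 0  (cmp 4,0)
jg again: taken
edx=27|16=27
ebx=4-2=2
cmp ebx, 0  (cmp 2,0)
jg again: taken
edx=27|16=27
ebx=2-2=0
cmp ebx, 0  (cmp 0,0)
jg again: not taken
edi=7<<1=14
halt.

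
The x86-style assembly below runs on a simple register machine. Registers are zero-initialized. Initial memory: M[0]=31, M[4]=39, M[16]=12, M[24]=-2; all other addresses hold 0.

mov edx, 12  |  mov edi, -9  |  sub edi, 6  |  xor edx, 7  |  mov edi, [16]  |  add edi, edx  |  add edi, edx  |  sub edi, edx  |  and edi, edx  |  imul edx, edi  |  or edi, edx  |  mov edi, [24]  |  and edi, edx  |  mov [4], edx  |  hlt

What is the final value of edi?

32

mov edx, 12 → edx=12
mov edi, -9 → edi=-9
sub edi, 6 → edi=(-9)-6=-15
xor edx, 7 → edx=12^7=11
mov edi, [16] → edi=M[16]=12
add edi, edx → edi=12+11=23
add edi, edx → edi=23+11=34
sub edi, edx → edi=34-11=23
and edi, edx → edi=23&11=3
imul edx, edi → edx=11*3=33
or edi, edx → edi=3|33=35
mov edi, [24] → edi=M[24]=-2
and edi, edx → edi=(-2)&33=32
mov [4], edx → M[4]=33
halt.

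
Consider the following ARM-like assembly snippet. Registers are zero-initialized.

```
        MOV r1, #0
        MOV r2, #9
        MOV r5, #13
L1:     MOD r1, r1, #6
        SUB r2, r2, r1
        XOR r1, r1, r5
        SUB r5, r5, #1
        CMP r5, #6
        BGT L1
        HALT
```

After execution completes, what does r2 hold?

-5

r1=0
r2=9
r5=13
r1=0%6=0
r2=9-0=9
r1=0^13=13
r5=13-1=12
CMP r5, #6  (cmp 12,6)
BGT L1: taken
r1=13%6=1
r2=9-1=8
r1=1^12=13
r5=12-1=11
CMP r5, #6  (cmp 11,6)
BGT L1: taken
r1=13%6=1
r2=8-1=7
r1=1^11=10
r5=11-1=10
CMP r5, #6  (cmp 10,6)
BGT L1: taken
r1=10%6=4
r2=7-4=3
r1=4^10=14
r5=10-1=9
CMP r5, #6  (cmp 9,6)
BGT L1: taken
r1=14%6=2
r2=3-2=1
r1=2^9=11
r5=9-1=8
CMP r5, #6  (cmp 8,6)
BGT L1: taken
r1=11%6=5
r2=1-5=-4
r1=5^8=13
r5=8-1=7
CMP r5, #6  (cmp 7,6)
BGT L1: taken
r1=13%6=1
r2=(-4)-1=-5
r1=1^7=6
r5=7-1=6
CMP r5, #6  (cmp 6,6)
BGT L1: not taken
halt.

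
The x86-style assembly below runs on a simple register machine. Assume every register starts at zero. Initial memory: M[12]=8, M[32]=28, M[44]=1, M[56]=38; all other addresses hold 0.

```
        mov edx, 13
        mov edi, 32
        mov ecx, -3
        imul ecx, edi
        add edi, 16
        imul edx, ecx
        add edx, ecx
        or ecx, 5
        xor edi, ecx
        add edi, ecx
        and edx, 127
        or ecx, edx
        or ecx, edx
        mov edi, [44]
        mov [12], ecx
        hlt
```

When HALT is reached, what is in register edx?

after mov edx, 13: edx=13
after mov edi, 32: edi=32
after mov ecx, -3: ecx=-3
after imul ecx, edi: ecx=(-3)*32=-96
after add edi, 16: edi=32+16=48
after imul edx, ecx: edx=13*(-96)=-1248
after add edx, ecx: edx=(-1248)+(-96)=-1344
after or ecx, 5: ecx=(-96)|5=-91
after xor edi, ecx: edi=48^(-91)=-107
after add edi, ecx: edi=(-107)+(-91)=-198
after and edx, 127: edx=(-1344)&127=64
after or ecx, edx: ecx=(-91)|64=-27
after or ecx, edx: ecx=(-27)|64=-27
after mov edi, [44]: edi=M[44]=1
mov [12], ecx → M[12]=-27
halt.

64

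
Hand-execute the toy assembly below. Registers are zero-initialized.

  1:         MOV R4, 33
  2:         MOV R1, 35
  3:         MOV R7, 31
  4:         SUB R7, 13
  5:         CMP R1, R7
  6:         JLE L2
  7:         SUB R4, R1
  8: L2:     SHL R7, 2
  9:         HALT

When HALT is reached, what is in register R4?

-2

R4=33
R1=35
R7=31
R7=31-13=18
CMP R1, R7  (cmp 35,18)
JLE L2: not taken
R4=33-35=-2
R7=18<<2=72
halt.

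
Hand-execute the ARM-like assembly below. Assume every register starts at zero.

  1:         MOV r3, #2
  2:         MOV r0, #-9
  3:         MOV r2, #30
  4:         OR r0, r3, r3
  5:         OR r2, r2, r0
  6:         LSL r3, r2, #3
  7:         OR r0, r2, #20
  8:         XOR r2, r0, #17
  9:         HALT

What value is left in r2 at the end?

15

r3=2
r0=-9
r2=30
r0=2|2=2
r2=30|2=30
r3=30<<3=240
r0=30|20=30
r2=30^17=15
halt.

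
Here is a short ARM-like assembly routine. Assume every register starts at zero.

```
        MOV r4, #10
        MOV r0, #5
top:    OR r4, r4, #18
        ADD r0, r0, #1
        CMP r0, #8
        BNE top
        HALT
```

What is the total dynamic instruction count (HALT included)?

15

MOV r4, #10 → r4=10
MOV r0, #5 → r0=5
OR r4, r4, #18 → r4=10|18=26
ADD r0, r0, #1 → r0=5+1=6
CMP r0, #8  (cmp 6,8)
BNE top: taken
OR r4, r4, #18 → r4=26|18=26
ADD r0, r0, #1 → r0=6+1=7
CMP r0, #8  (cmp 7,8)
BNE top: taken
OR r4, r4, #18 → r4=26|18=26
ADD r0, r0, #1 → r0=7+1=8
CMP r0, #8  (cmp 8,8)
BNE top: not taken
halt.
Total executed instructions: 15.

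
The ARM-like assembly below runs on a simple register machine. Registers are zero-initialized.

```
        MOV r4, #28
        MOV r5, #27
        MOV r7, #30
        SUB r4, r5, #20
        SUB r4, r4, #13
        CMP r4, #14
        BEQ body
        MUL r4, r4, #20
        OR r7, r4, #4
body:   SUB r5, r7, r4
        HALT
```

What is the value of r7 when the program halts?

-116

MOV r4, #28 → r4=28
MOV r5, #27 → r5=27
MOV r7, #30 → r7=30
SUB r4, r5, #20 → r4=27-20=7
SUB r4, r4, #13 → r4=7-13=-6
CMP r4, #14  (cmp -6,14)
BEQ body: not taken
MUL r4, r4, #20 → r4=(-6)*20=-120
OR r7, r4, #4 → r7=(-120)|4=-116
SUB r5, r7, r4 → r5=(-116)-(-120)=4
halt.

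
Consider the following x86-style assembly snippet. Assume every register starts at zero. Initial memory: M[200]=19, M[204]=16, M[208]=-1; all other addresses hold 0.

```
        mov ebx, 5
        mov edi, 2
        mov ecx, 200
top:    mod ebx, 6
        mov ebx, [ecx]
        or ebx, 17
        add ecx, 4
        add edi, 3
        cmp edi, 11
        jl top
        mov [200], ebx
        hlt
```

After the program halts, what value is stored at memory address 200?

after mov ebx, 5: ebx=5
after mov edi, 2: edi=2
after mov ecx, 200: ecx=200
after mod ebx, 6: ebx=5%6=5
after mov ebx, [ecx]: ebx=M[200]=19
after or ebx, 17: ebx=19|17=19
after add ecx, 4: ecx=200+4=204
after add edi, 3: edi=2+3=5
cmp edi, 11  (cmp 5,11)
jl top: taken
after mod ebx, 6: ebx=19%6=1
after mov ebx, [ecx]: ebx=M[204]=16
after or ebx, 17: ebx=16|17=17
after add ecx, 4: ecx=204+4=208
after add edi, 3: edi=5+3=8
cmp edi, 11  (cmp 8,11)
jl top: taken
after mod ebx, 6: ebx=17%6=5
after mov ebx, [ecx]: ebx=M[208]=-1
after or ebx, 17: ebx=(-1)|17=-1
after add ecx, 4: ecx=208+4=212
after add edi, 3: edi=8+3=11
cmp edi, 11  (cmp 11,11)
jl top: not taken
mov [200], ebx → M[200]=-1
halt.

-1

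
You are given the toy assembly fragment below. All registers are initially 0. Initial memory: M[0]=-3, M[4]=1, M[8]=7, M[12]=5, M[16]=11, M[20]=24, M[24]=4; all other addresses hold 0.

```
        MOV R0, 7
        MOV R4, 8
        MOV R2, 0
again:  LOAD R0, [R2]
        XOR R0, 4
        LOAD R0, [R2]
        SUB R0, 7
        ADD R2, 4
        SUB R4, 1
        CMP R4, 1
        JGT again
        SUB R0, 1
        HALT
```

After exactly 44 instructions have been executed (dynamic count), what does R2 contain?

20

after MOV R0, 7: R0=7
after MOV R4, 8: R4=8
after MOV R2, 0: R2=0
after LOAD R0, [R2]: R0=M[0]=-3
after XOR R0, 4: R0=(-3)^4=-7
after LOAD R0, [R2]: R0=M[0]=-3
after SUB R0, 7: R0=(-3)-7=-10
after ADD R2, 4: R2=0+4=4
after SUB R4, 1: R4=8-1=7
CMP R4, 1  (cmp 7,1)
JGT again: taken
after LOAD R0, [R2]: R0=M[4]=1
after XOR R0, 4: R0=1^4=5
after LOAD R0, [R2]: R0=M[4]=1
after SUB R0, 7: R0=1-7=-6
after ADD R2, 4: R2=4+4=8
after SUB R4, 1: R4=7-1=6
CMP R4, 1  (cmp 6,1)
JGT again: taken
after LOAD R0, [R2]: R0=M[8]=7
after XOR R0, 4: R0=7^4=3
after LOAD R0, [R2]: R0=M[8]=7
after SUB R0, 7: R0=7-7=0
after ADD R2, 4: R2=8+4=12
after SUB R4, 1: R4=6-1=5
CMP R4, 1  (cmp 5,1)
JGT again: taken
after LOAD R0, [R2]: R0=M[12]=5
after XOR R0, 4: R0=5^4=1
after LOAD R0, [R2]: R0=M[12]=5
after SUB R0, 7: R0=5-7=-2
after ADD R2, 4: R2=12+4=16
after SUB R4, 1: R4=5-1=4
CMP R4, 1  (cmp 4,1)
JGT again: taken
after LOAD R0, [R2]: R0=M[16]=11
after XOR R0, 4: R0=11^4=15
after LOAD R0, [R2]: R0=M[16]=11
after SUB R0, 7: R0=11-7=4
after ADD R2, 4: R2=16+4=20
after SUB R4, 1: R4=4-1=3
CMP R4, 1  (cmp 3,1)
JGT again: taken
after LOAD R0, [R2]: R0=M[20]=24
After step 44: R2 = 20.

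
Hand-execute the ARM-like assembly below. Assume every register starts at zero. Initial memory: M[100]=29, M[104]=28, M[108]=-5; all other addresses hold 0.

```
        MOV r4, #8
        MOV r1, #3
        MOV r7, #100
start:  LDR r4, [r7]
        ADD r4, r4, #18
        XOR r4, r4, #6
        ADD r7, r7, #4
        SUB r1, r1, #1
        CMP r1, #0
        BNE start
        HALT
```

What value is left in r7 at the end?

112

after MOV r4, #8: r4=8
after MOV r1, #3: r1=3
after MOV r7, #100: r7=100
after LDR r4, [r7]: r4=M[100]=29
after ADD r4, r4, #18: r4=29+18=47
after XOR r4, r4, #6: r4=47^6=41
after ADD r7, r7, #4: r7=100+4=104
after SUB r1, r1, #1: r1=3-1=2
CMP r1, #0  (cmp 2,0)
BNE start: taken
after LDR r4, [r7]: r4=M[104]=28
after ADD r4, r4, #18: r4=28+18=46
after XOR r4, r4, #6: r4=46^6=40
after ADD r7, r7, #4: r7=104+4=108
after SUB r1, r1, #1: r1=2-1=1
CMP r1, #0  (cmp 1,0)
BNE start: taken
after LDR r4, [r7]: r4=M[108]=-5
after ADD r4, r4, #18: r4=(-5)+18=13
after XOR r4, r4, #6: r4=13^6=11
after ADD r7, r7, #4: r7=108+4=112
after SUB r1, r1, #1: r1=1-1=0
CMP r1, #0  (cmp 0,0)
BNE start: not taken
halt.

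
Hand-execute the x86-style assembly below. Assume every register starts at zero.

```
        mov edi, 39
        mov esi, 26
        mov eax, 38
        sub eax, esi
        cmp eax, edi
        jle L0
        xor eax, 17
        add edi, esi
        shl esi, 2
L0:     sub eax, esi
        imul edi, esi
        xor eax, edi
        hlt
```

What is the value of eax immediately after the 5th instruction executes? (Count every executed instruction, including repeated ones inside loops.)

after mov edi, 39: edi=39
after mov esi, 26: esi=26
after mov eax, 38: eax=38
after sub eax, esi: eax=38-26=12
cmp eax, edi  (cmp 12,39)
After step 5: eax = 12.

12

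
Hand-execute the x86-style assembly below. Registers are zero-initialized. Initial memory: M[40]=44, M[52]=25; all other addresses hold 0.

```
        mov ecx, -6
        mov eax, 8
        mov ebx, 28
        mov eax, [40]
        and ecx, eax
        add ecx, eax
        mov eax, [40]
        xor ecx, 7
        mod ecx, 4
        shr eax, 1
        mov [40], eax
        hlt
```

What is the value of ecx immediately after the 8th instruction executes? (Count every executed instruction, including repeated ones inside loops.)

ecx=-6
eax=8
ebx=28
eax=M[40]=44
ecx=(-6)&44=40
ecx=40+44=84
eax=M[40]=44
ecx=84^7=83
After step 8: ecx = 83.

83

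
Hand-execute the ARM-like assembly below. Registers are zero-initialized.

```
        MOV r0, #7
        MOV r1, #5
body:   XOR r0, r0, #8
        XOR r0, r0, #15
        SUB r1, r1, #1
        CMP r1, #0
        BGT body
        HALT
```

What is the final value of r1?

after MOV r0, #7: r0=7
after MOV r1, #5: r1=5
after XOR r0, r0, #8: r0=7^8=15
after XOR r0, r0, #15: r0=15^15=0
after SUB r1, r1, #1: r1=5-1=4
CMP r1, #0  (cmp 4,0)
BGT body: taken
after XOR r0, r0, #8: r0=0^8=8
after XOR r0, r0, #15: r0=8^15=7
after SUB r1, r1, #1: r1=4-1=3
CMP r1, #0  (cmp 3,0)
BGT body: taken
after XOR r0, r0, #8: r0=7^8=15
after XOR r0, r0, #15: r0=15^15=0
after SUB r1, r1, #1: r1=3-1=2
CMP r1, #0  (cmp 2,0)
BGT body: taken
after XOR r0, r0, #8: r0=0^8=8
after XOR r0, r0, #15: r0=8^15=7
after SUB r1, r1, #1: r1=2-1=1
CMP r1, #0  (cmp 1,0)
BGT body: taken
after XOR r0, r0, #8: r0=7^8=15
after XOR r0, r0, #15: r0=15^15=0
after SUB r1, r1, #1: r1=1-1=0
CMP r1, #0  (cmp 0,0)
BGT body: not taken
halt.

0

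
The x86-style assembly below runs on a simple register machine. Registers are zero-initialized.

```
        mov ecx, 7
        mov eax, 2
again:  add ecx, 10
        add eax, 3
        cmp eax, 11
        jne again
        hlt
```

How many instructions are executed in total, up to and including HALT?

ecx=7
eax=2
ecx=7+10=17
eax=2+3=5
cmp eax, 11  (cmp 5,11)
jne again: taken
ecx=17+10=27
eax=5+3=8
cmp eax, 11  (cmp 8,11)
jne again: taken
ecx=27+10=37
eax=8+3=11
cmp eax, 11  (cmp 11,11)
jne again: not taken
halt.
Total executed instructions: 15.

15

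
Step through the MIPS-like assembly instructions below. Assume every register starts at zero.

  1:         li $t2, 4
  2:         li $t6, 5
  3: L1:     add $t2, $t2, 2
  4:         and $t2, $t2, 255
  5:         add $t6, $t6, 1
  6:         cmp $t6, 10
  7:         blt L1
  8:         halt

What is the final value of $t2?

14

$t2=4
$t6=5
$t2=4+2=6
$t2=6&255=6
$t6=5+1=6
cmp $t6, 10  (cmp 6,10)
blt L1: taken
$t2=6+2=8
$t2=8&255=8
$t6=6+1=7
cmp $t6, 10  (cmp 7,10)
blt L1: taken
$t2=8+2=10
$t2=10&255=10
$t6=7+1=8
cmp $t6, 10  (cmp 8,10)
blt L1: taken
$t2=10+2=12
$t2=12&255=12
$t6=8+1=9
cmp $t6, 10  (cmp 9,10)
blt L1: taken
$t2=12+2=14
$t2=14&255=14
$t6=9+1=10
cmp $t6, 10  (cmp 10,10)
blt L1: not taken
halt.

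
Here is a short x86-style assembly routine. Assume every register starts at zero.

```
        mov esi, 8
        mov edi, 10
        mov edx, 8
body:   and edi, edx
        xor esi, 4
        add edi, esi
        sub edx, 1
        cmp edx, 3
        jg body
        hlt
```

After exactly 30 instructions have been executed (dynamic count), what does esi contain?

12

mov esi, 8 → esi=8
mov edi, 10 → edi=10
mov edx, 8 → edx=8
and edi, edx → edi=10&8=8
xor esi, 4 → esi=8^4=12
add edi, esi → edi=8+12=20
sub edx, 1 → edx=8-1=7
cmp edx, 3  (cmp 7,3)
jg body: taken
and edi, edx → edi=20&7=4
xor esi, 4 → esi=12^4=8
add edi, esi → edi=4+8=12
sub edx, 1 → edx=7-1=6
cmp edx, 3  (cmp 6,3)
jg body: taken
and edi, edx → edi=12&6=4
xor esi, 4 → esi=8^4=12
add edi, esi → edi=4+12=16
sub edx, 1 → edx=6-1=5
cmp edx, 3  (cmp 5,3)
jg body: taken
and edi, edx → edi=16&5=0
xor esi, 4 → esi=12^4=8
add edi, esi → edi=0+8=8
sub edx, 1 → edx=5-1=4
cmp edx, 3  (cmp 4,3)
jg body: taken
and edi, edx → edi=8&4=0
xor esi, 4 → esi=8^4=12
add edi, esi → edi=0+12=12
After step 30: esi = 12.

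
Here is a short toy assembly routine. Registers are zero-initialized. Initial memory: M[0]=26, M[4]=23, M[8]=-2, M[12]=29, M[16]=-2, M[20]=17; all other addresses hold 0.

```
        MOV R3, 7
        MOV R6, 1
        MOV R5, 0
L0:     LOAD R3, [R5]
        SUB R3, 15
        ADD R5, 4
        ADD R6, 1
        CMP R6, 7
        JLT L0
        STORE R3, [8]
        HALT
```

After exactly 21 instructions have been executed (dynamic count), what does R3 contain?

-17

MOV R3, 7 → R3=7
MOV R6, 1 → R6=1
MOV R5, 0 → R5=0
LOAD R3, [R5] → R3=M[0]=26
SUB R3, 15 → R3=26-15=11
ADD R5, 4 → R5=0+4=4
ADD R6, 1 → R6=1+1=2
CMP R6, 7  (cmp 2,7)
JLT L0: taken
LOAD R3, [R5] → R3=M[4]=23
SUB R3, 15 → R3=23-15=8
ADD R5, 4 → R5=4+4=8
ADD R6, 1 → R6=2+1=3
CMP R6, 7  (cmp 3,7)
JLT L0: taken
LOAD R3, [R5] → R3=M[8]=-2
SUB R3, 15 → R3=(-2)-15=-17
ADD R5, 4 → R5=8+4=12
ADD R6, 1 → R6=3+1=4
CMP R6, 7  (cmp 4,7)
JLT L0: taken
After step 21: R3 = -17.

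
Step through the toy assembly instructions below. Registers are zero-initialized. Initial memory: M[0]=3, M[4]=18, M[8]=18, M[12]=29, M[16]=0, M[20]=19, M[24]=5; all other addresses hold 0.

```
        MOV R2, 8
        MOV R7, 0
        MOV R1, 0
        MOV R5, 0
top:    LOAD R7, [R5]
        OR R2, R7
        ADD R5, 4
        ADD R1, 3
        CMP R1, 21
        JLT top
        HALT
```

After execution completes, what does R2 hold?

31

R2=8
R7=0
R1=0
R5=0
R7=M[0]=3
R2=8|3=11
R5=0+4=4
R1=0+3=3
CMP R1, 21  (cmp 3,21)
JLT top: taken
R7=M[4]=18
R2=11|18=27
R5=4+4=8
R1=3+3=6
CMP R1, 21  (cmp 6,21)
JLT top: taken
R7=M[8]=18
R2=27|18=27
R5=8+4=12
R1=6+3=9
CMP R1, 21  (cmp 9,21)
JLT top: taken
R7=M[12]=29
R2=27|29=31
R5=12+4=16
R1=9+3=12
CMP R1, 21  (cmp 12,21)
JLT top: taken
R7=M[16]=0
R2=31|0=31
R5=16+4=20
R1=12+3=15
CMP R1, 21  (cmp 15,21)
JLT top: taken
R7=M[20]=19
R2=31|19=31
R5=20+4=24
R1=15+3=18
CMP R1, 21  (cmp 18,21)
JLT top: taken
R7=M[24]=5
R2=31|5=31
R5=24+4=28
R1=18+3=21
CMP R1, 21  (cmp 21,21)
JLT top: not taken
halt.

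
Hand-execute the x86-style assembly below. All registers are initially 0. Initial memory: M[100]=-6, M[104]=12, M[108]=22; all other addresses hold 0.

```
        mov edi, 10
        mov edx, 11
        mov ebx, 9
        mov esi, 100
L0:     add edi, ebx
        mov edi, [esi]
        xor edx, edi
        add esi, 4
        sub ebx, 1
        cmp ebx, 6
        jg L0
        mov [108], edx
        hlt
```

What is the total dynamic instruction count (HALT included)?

27

mov edi, 10 → edi=10
mov edx, 11 → edx=11
mov ebx, 9 → ebx=9
mov esi, 100 → esi=100
add edi, ebx → edi=10+9=19
mov edi, [esi] → edi=M[100]=-6
xor edx, edi → edx=11^(-6)=-15
add esi, 4 → esi=100+4=104
sub ebx, 1 → ebx=9-1=8
cmp ebx, 6  (cmp 8,6)
jg L0: taken
add edi, ebx → edi=(-6)+8=2
mov edi, [esi] → edi=M[104]=12
xor edx, edi → edx=(-15)^12=-3
add esi, 4 → esi=104+4=108
sub ebx, 1 → ebx=8-1=7
cmp ebx, 6  (cmp 7,6)
jg L0: taken
add edi, ebx → edi=12+7=19
mov edi, [esi] → edi=M[108]=22
xor edx, edi → edx=(-3)^22=-21
add esi, 4 → esi=108+4=112
sub ebx, 1 → ebx=7-1=6
cmp ebx, 6  (cmp 6,6)
jg L0: not taken
mov [108], edx → M[108]=-21
halt.
Total executed instructions: 27.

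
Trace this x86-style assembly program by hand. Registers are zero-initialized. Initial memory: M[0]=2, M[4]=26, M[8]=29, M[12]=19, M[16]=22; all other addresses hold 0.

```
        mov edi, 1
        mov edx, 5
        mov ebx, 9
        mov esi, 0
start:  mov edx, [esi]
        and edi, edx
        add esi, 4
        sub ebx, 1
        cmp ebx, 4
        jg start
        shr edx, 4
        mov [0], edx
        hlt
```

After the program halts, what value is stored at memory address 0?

after mov edi, 1: edi=1
after mov edx, 5: edx=5
after mov ebx, 9: ebx=9
after mov esi, 0: esi=0
after mov edx, [esi]: edx=M[0]=2
after and edi, edx: edi=1&2=0
after add esi, 4: esi=0+4=4
after sub ebx, 1: ebx=9-1=8
cmp ebx, 4  (cmp 8,4)
jg start: taken
after mov edx, [esi]: edx=M[4]=26
after and edi, edx: edi=0&26=0
after add esi, 4: esi=4+4=8
after sub ebx, 1: ebx=8-1=7
cmp ebx, 4  (cmp 7,4)
jg start: taken
after mov edx, [esi]: edx=M[8]=29
after and edi, edx: edi=0&29=0
after add esi, 4: esi=8+4=12
after sub ebx, 1: ebx=7-1=6
cmp ebx, 4  (cmp 6,4)
jg start: taken
after mov edx, [esi]: edx=M[12]=19
after and edi, edx: edi=0&19=0
after add esi, 4: esi=12+4=16
after sub ebx, 1: ebx=6-1=5
cmp ebx, 4  (cmp 5,4)
jg start: taken
after mov edx, [esi]: edx=M[16]=22
after and edi, edx: edi=0&22=0
after add esi, 4: esi=16+4=20
after sub ebx, 1: ebx=5-1=4
cmp ebx, 4  (cmp 4,4)
jg start: not taken
after shr edx, 4: edx=22>>4=1
mov [0], edx → M[0]=1
halt.

1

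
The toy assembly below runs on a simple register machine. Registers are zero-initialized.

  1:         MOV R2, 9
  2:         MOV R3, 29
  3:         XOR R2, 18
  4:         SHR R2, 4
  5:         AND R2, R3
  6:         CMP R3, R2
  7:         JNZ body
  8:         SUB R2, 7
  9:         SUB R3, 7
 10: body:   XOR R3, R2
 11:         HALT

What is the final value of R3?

28

MOV R2, 9 → R2=9
MOV R3, 29 → R3=29
XOR R2, 18 → R2=9^18=27
SHR R2, 4 → R2=27>>4=1
AND R2, R3 → R2=1&29=1
CMP R3, R2  (cmp 29,1)
JNZ body: taken
XOR R3, R2 → R3=29^1=28
halt.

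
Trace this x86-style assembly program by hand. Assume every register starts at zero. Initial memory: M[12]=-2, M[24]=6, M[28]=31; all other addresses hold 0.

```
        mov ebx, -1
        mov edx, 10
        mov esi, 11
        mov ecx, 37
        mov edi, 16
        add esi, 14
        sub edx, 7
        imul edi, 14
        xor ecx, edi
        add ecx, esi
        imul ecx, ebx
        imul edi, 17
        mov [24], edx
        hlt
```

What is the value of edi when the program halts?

mov ebx, -1 → ebx=-1
mov edx, 10 → edx=10
mov esi, 11 → esi=11
mov ecx, 37 → ecx=37
mov edi, 16 → edi=16
add esi, 14 → esi=11+14=25
sub edx, 7 → edx=10-7=3
imul edi, 14 → edi=16*14=224
xor ecx, edi → ecx=37^224=197
add ecx, esi → ecx=197+25=222
imul ecx, ebx → ecx=222*(-1)=-222
imul edi, 17 → edi=224*17=3808
mov [24], edx → M[24]=3
halt.

3808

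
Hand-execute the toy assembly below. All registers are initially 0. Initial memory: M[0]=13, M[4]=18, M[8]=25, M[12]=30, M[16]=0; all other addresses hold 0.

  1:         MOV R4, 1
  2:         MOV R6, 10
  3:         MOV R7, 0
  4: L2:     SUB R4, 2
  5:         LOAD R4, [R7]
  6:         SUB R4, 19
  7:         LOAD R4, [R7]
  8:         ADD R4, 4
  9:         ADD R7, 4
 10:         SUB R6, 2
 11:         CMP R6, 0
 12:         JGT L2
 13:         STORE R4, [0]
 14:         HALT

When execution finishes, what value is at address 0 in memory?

after MOV R4, 1: R4=1
after MOV R6, 10: R6=10
after MOV R7, 0: R7=0
after SUB R4, 2: R4=1-2=-1
after LOAD R4, [R7]: R4=M[0]=13
after SUB R4, 19: R4=13-19=-6
after LOAD R4, [R7]: R4=M[0]=13
after ADD R4, 4: R4=13+4=17
after ADD R7, 4: R7=0+4=4
after SUB R6, 2: R6=10-2=8
CMP R6, 0  (cmp 8,0)
JGT L2: taken
after SUB R4, 2: R4=17-2=15
after LOAD R4, [R7]: R4=M[4]=18
after SUB R4, 19: R4=18-19=-1
after LOAD R4, [R7]: R4=M[4]=18
after ADD R4, 4: R4=18+4=22
after ADD R7, 4: R7=4+4=8
after SUB R6, 2: R6=8-2=6
CMP R6, 0  (cmp 6,0)
JGT L2: taken
after SUB R4, 2: R4=22-2=20
after LOAD R4, [R7]: R4=M[8]=25
after SUB R4, 19: R4=25-19=6
after LOAD R4, [R7]: R4=M[8]=25
after ADD R4, 4: R4=25+4=29
after ADD R7, 4: R7=8+4=12
after SUB R6, 2: R6=6-2=4
CMP R6, 0  (cmp 4,0)
JGT L2: taken
after SUB R4, 2: R4=29-2=27
after LOAD R4, [R7]: R4=M[12]=30
after SUB R4, 19: R4=30-19=11
after LOAD R4, [R7]: R4=M[12]=30
after ADD R4, 4: R4=30+4=34
after ADD R7, 4: R7=12+4=16
after SUB R6, 2: R6=4-2=2
CMP R6, 0  (cmp 2,0)
JGT L2: taken
after SUB R4, 2: R4=34-2=32
after LOAD R4, [R7]: R4=M[16]=0
after SUB R4, 19: R4=0-19=-19
after LOAD R4, [R7]: R4=M[16]=0
after ADD R4, 4: R4=0+4=4
after ADD R7, 4: R7=16+4=20
after SUB R6, 2: R6=2-2=0
CMP R6, 0  (cmp 0,0)
JGT L2: not taken
STORE R4, [0] → M[0]=4
halt.

4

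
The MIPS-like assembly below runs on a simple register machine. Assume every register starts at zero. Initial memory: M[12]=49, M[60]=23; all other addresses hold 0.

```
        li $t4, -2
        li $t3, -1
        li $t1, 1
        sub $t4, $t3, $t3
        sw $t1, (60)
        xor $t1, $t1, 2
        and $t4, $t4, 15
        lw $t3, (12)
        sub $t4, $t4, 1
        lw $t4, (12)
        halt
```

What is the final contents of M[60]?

1

$t4=-2
$t3=-1
$t1=1
$t4=(-1)-(-1)=0
sw $t1, (60) → M[60]=1
$t1=1^2=3
$t4=0&15=0
$t3=M[12]=49
$t4=0-1=-1
$t4=M[12]=49
halt.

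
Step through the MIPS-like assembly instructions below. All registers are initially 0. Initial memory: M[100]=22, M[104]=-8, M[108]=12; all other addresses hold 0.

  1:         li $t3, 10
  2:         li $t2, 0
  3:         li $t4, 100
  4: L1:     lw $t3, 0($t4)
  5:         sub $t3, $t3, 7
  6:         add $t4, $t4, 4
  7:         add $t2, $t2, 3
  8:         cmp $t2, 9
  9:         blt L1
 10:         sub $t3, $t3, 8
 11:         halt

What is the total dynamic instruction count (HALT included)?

23

$t3=10
$t2=0
$t4=100
$t3=M[100]=22
$t3=22-7=15
$t4=100+4=104
$t2=0+3=3
cmp $t2, 9  (cmp 3,9)
blt L1: taken
$t3=M[104]=-8
$t3=(-8)-7=-15
$t4=104+4=108
$t2=3+3=6
cmp $t2, 9  (cmp 6,9)
blt L1: taken
$t3=M[108]=12
$t3=12-7=5
$t4=108+4=112
$t2=6+3=9
cmp $t2, 9  (cmp 9,9)
blt L1: not taken
$t3=5-8=-3
halt.
Total executed instructions: 23.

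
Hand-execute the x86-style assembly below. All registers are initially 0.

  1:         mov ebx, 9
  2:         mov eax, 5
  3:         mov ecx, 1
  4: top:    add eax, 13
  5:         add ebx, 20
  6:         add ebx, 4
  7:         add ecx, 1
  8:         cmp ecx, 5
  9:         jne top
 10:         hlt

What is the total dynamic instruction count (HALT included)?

mov ebx, 9 → ebx=9
mov eax, 5 → eax=5
mov ecx, 1 → ecx=1
add eax, 13 → eax=5+13=18
add ebx, 20 → ebx=9+20=29
add ebx, 4 → ebx=29+4=33
add ecx, 1 → ecx=1+1=2
cmp ecx, 5  (cmp 2,5)
jne top: taken
add eax, 13 → eax=18+13=31
add ebx, 20 → ebx=33+20=53
add ebx, 4 → ebx=53+4=57
add ecx, 1 → ecx=2+1=3
cmp ecx, 5  (cmp 3,5)
jne top: taken
add eax, 13 → eax=31+13=44
add ebx, 20 → ebx=57+20=77
add ebx, 4 → ebx=77+4=81
add ecx, 1 → ecx=3+1=4
cmp ecx, 5  (cmp 4,5)
jne top: taken
add eax, 13 → eax=44+13=57
add ebx, 20 → ebx=81+20=101
add ebx, 4 → ebx=101+4=105
add ecx, 1 → ecx=4+1=5
cmp ecx, 5  (cmp 5,5)
jne top: not taken
halt.
Total executed instructions: 28.

28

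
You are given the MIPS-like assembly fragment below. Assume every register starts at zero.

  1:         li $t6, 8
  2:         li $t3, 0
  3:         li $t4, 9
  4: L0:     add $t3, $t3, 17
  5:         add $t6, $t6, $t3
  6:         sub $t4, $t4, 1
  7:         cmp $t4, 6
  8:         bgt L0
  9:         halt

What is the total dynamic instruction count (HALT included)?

19

$t6=8
$t3=0
$t4=9
$t3=0+17=17
$t6=8+17=25
$t4=9-1=8
cmp $t4, 6  (cmp 8,6)
bgt L0: taken
$t3=17+17=34
$t6=25+34=59
$t4=8-1=7
cmp $t4, 6  (cmp 7,6)
bgt L0: taken
$t3=34+17=51
$t6=59+51=110
$t4=7-1=6
cmp $t4, 6  (cmp 6,6)
bgt L0: not taken
halt.
Total executed instructions: 19.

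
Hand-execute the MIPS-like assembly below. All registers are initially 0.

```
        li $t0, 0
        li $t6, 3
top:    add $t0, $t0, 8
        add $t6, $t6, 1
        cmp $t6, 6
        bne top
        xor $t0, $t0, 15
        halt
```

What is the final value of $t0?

li $t0, 0 → $t0=0
li $t6, 3 → $t6=3
add $t0, $t0, 8 → $t0=0+8=8
add $t6, $t6, 1 → $t6=3+1=4
cmp $t6, 6  (cmp 4,6)
bne top: taken
add $t0, $t0, 8 → $t0=8+8=16
add $t6, $t6, 1 → $t6=4+1=5
cmp $t6, 6  (cmp 5,6)
bne top: taken
add $t0, $t0, 8 → $t0=16+8=24
add $t6, $t6, 1 → $t6=5+1=6
cmp $t6, 6  (cmp 6,6)
bne top: not taken
xor $t0, $t0, 15 → $t0=24^15=23
halt.

23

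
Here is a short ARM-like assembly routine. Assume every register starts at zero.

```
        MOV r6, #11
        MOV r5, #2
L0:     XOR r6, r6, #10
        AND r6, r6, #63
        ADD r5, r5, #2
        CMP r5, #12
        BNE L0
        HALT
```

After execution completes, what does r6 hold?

MOV r6, #11 → r6=11
MOV r5, #2 → r5=2
XOR r6, r6, #10 → r6=11^10=1
AND r6, r6, #63 → r6=1&63=1
ADD r5, r5, #2 → r5=2+2=4
CMP r5, #12  (cmp 4,12)
BNE L0: taken
XOR r6, r6, #10 → r6=1^10=11
AND r6, r6, #63 → r6=11&63=11
ADD r5, r5, #2 → r5=4+2=6
CMP r5, #12  (cmp 6,12)
BNE L0: taken
XOR r6, r6, #10 → r6=11^10=1
AND r6, r6, #63 → r6=1&63=1
ADD r5, r5, #2 → r5=6+2=8
CMP r5, #12  (cmp 8,12)
BNE L0: taken
XOR r6, r6, #10 → r6=1^10=11
AND r6, r6, #63 → r6=11&63=11
ADD r5, r5, #2 → r5=8+2=10
CMP r5, #12  (cmp 10,12)
BNE L0: taken
XOR r6, r6, #10 → r6=11^10=1
AND r6, r6, #63 → r6=1&63=1
ADD r5, r5, #2 → r5=10+2=12
CMP r5, #12  (cmp 12,12)
BNE L0: not taken
halt.

1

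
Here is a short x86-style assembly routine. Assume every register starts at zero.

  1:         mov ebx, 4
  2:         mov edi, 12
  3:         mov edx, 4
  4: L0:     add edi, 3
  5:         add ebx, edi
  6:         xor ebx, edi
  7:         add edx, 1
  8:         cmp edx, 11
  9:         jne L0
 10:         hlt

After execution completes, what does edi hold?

33

after mov ebx, 4: ebx=4
after mov edi, 12: edi=12
after mov edx, 4: edx=4
after add edi, 3: edi=12+3=15
after add ebx, edi: ebx=4+15=19
after xor ebx, edi: ebx=19^15=28
after add edx, 1: edx=4+1=5
cmp edx, 11  (cmp 5,11)
jne L0: taken
after add edi, 3: edi=15+3=18
after add ebx, edi: ebx=28+18=46
after xor ebx, edi: ebx=46^18=60
after add edx, 1: edx=5+1=6
cmp edx, 11  (cmp 6,11)
jne L0: taken
after add edi, 3: edi=18+3=21
after add ebx, edi: ebx=60+21=81
after xor ebx, edi: ebx=81^21=68
after add edx, 1: edx=6+1=7
cmp edx, 11  (cmp 7,11)
jne L0: taken
after add edi, 3: edi=21+3=24
after add ebx, edi: ebx=68+24=92
after xor ebx, edi: ebx=92^24=68
after add edx, 1: edx=7+1=8
cmp edx, 11  (cmp 8,11)
jne L0: taken
after add edi, 3: edi=24+3=27
after add ebx, edi: ebx=68+27=95
after xor ebx, edi: ebx=95^27=68
after add edx, 1: edx=8+1=9
cmp edx, 11  (cmp 9,11)
jne L0: taken
after add edi, 3: edi=27+3=30
after add ebx, edi: ebx=68+30=98
after xor ebx, edi: ebx=98^30=124
after add edx, 1: edx=9+1=10
cmp edx, 11  (cmp 10,11)
jne L0: taken
after add edi, 3: edi=30+3=33
after add ebx, edi: ebx=124+33=157
after xor ebx, edi: ebx=157^33=188
after add edx, 1: edx=10+1=11
cmp edx, 11  (cmp 11,11)
jne L0: not taken
halt.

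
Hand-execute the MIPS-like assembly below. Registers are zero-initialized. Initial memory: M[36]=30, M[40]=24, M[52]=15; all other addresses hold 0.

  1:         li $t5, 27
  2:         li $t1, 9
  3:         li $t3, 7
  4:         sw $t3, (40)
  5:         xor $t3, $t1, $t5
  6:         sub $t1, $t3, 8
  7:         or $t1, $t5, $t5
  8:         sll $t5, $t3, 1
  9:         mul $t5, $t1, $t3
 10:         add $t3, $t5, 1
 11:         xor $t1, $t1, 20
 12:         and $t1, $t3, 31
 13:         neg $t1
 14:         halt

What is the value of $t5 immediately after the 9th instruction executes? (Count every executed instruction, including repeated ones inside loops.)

486

$t5=27
$t1=9
$t3=7
sw $t3, (40) → M[40]=7
$t3=9^27=18
$t1=18-8=10
$t1=27|27=27
$t5=18<<1=36
$t5=27*18=486
After step 9: $t5 = 486.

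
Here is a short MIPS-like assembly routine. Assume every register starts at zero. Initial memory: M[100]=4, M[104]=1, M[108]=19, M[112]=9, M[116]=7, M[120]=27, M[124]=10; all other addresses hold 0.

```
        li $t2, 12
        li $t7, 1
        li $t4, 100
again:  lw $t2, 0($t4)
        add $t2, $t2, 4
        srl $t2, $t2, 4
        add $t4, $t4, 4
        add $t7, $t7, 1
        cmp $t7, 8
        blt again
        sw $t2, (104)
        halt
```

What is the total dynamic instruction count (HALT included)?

$t2=12
$t7=1
$t4=100
$t2=M[100]=4
$t2=4+4=8
$t2=8>>4=0
$t4=100+4=104
$t7=1+1=2
cmp $t7, 8  (cmp 2,8)
blt again: taken
$t2=M[104]=1
$t2=1+4=5
$t2=5>>4=0
$t4=104+4=108
$t7=2+1=3
cmp $t7, 8  (cmp 3,8)
blt again: taken
$t2=M[108]=19
$t2=19+4=23
$t2=23>>4=1
$t4=108+4=112
$t7=3+1=4
cmp $t7, 8  (cmp 4,8)
blt again: taken
$t2=M[112]=9
$t2=9+4=13
$t2=13>>4=0
$t4=112+4=116
$t7=4+1=5
cmp $t7, 8  (cmp 5,8)
blt again: taken
$t2=M[116]=7
$t2=7+4=11
$t2=11>>4=0
$t4=116+4=120
$t7=5+1=6
cmp $t7, 8  (cmp 6,8)
blt again: taken
$t2=M[120]=27
$t2=27+4=31
$t2=31>>4=1
$t4=120+4=124
$t7=6+1=7
cmp $t7, 8  (cmp 7,8)
blt again: taken
$t2=M[124]=10
$t2=10+4=14
$t2=14>>4=0
$t4=124+4=128
$t7=7+1=8
cmp $t7, 8  (cmp 8,8)
blt again: not taken
sw $t2, (104) → M[104]=0
halt.
Total executed instructions: 54.

54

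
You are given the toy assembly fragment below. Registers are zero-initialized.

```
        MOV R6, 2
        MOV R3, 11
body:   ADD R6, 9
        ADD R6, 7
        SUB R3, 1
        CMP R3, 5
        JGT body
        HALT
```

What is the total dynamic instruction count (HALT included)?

MOV R6, 2 → R6=2
MOV R3, 11 → R3=11
ADD R6, 9 → R6=2+9=11
ADD R6, 7 → R6=11+7=18
SUB R3, 1 → R3=11-1=10
CMP R3, 5  (cmp 10,5)
JGT body: taken
ADD R6, 9 → R6=18+9=27
ADD R6, 7 → R6=27+7=34
SUB R3, 1 → R3=10-1=9
CMP R3, 5  (cmp 9,5)
JGT body: taken
ADD R6, 9 → R6=34+9=43
ADD R6, 7 → R6=43+7=50
SUB R3, 1 → R3=9-1=8
CMP R3, 5  (cmp 8,5)
JGT body: taken
ADD R6, 9 → R6=50+9=59
ADD R6, 7 → R6=59+7=66
SUB R3, 1 → R3=8-1=7
CMP R3, 5  (cmp 7,5)
JGT body: taken
ADD R6, 9 → R6=66+9=75
ADD R6, 7 → R6=75+7=82
SUB R3, 1 → R3=7-1=6
CMP R3, 5  (cmp 6,5)
JGT body: taken
ADD R6, 9 → R6=82+9=91
ADD R6, 7 → R6=91+7=98
SUB R3, 1 → R3=6-1=5
CMP R3, 5  (cmp 5,5)
JGT body: not taken
halt.
Total executed instructions: 33.

33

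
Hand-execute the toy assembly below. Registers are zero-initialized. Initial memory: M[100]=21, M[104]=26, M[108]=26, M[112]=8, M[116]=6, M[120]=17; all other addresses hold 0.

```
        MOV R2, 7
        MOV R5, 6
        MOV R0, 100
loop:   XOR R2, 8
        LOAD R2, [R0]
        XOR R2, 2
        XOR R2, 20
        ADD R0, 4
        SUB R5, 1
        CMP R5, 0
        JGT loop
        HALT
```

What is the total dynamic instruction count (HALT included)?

52

MOV R2, 7 → R2=7
MOV R5, 6 → R5=6
MOV R0, 100 → R0=100
XOR R2, 8 → R2=7^8=15
LOAD R2, [R0] → R2=M[100]=21
XOR R2, 2 → R2=21^2=23
XOR R2, 20 → R2=23^20=3
ADD R0, 4 → R0=100+4=104
SUB R5, 1 → R5=6-1=5
CMP R5, 0  (cmp 5,0)
JGT loop: taken
XOR R2, 8 → R2=3^8=11
LOAD R2, [R0] → R2=M[104]=26
XOR R2, 2 → R2=26^2=24
XOR R2, 20 → R2=24^20=12
ADD R0, 4 → R0=104+4=108
SUB R5, 1 → R5=5-1=4
CMP R5, 0  (cmp 4,0)
JGT loop: taken
XOR R2, 8 → R2=12^8=4
LOAD R2, [R0] → R2=M[108]=26
XOR R2, 2 → R2=26^2=24
XOR R2, 20 → R2=24^20=12
ADD R0, 4 → R0=108+4=112
SUB R5, 1 → R5=4-1=3
CMP R5, 0  (cmp 3,0)
JGT loop: taken
XOR R2, 8 → R2=12^8=4
LOAD R2, [R0] → R2=M[112]=8
XOR R2, 2 → R2=8^2=10
XOR R2, 20 → R2=10^20=30
ADD R0, 4 → R0=112+4=116
SUB R5, 1 → R5=3-1=2
CMP R5, 0  (cmp 2,0)
JGT loop: taken
XOR R2, 8 → R2=30^8=22
LOAD R2, [R0] → R2=M[116]=6
XOR R2, 2 → R2=6^2=4
XOR R2, 20 → R2=4^20=16
ADD R0, 4 → R0=116+4=120
SUB R5, 1 → R5=2-1=1
CMP R5, 0  (cmp 1,0)
JGT loop: taken
XOR R2, 8 → R2=16^8=24
LOAD R2, [R0] → R2=M[120]=17
XOR R2, 2 → R2=17^2=19
XOR R2, 20 → R2=19^20=7
ADD R0, 4 → R0=120+4=124
SUB R5, 1 → R5=1-1=0
CMP R5, 0  (cmp 0,0)
JGT loop: not taken
halt.
Total executed instructions: 52.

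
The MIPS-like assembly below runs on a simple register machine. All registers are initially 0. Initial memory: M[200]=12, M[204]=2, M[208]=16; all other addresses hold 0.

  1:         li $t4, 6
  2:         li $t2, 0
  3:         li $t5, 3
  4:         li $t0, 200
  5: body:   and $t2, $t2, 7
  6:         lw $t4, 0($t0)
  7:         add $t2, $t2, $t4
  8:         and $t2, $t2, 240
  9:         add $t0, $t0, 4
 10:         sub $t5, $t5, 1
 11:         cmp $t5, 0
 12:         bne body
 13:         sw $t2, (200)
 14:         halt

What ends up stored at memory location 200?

after li $t4, 6: $t4=6
after li $t2, 0: $t2=0
after li $t5, 3: $t5=3
after li $t0, 200: $t0=200
after and $t2, $t2, 7: $t2=0&7=0
after lw $t4, 0($t0): $t4=M[200]=12
after add $t2, $t2, $t4: $t2=0+12=12
after and $t2, $t2, 240: $t2=12&240=0
after add $t0, $t0, 4: $t0=200+4=204
after sub $t5, $t5, 1: $t5=3-1=2
cmp $t5, 0  (cmp 2,0)
bne body: taken
after and $t2, $t2, 7: $t2=0&7=0
after lw $t4, 0($t0): $t4=M[204]=2
after add $t2, $t2, $t4: $t2=0+2=2
after and $t2, $t2, 240: $t2=2&240=0
after add $t0, $t0, 4: $t0=204+4=208
after sub $t5, $t5, 1: $t5=2-1=1
cmp $t5, 0  (cmp 1,0)
bne body: taken
after and $t2, $t2, 7: $t2=0&7=0
after lw $t4, 0($t0): $t4=M[208]=16
after add $t2, $t2, $t4: $t2=0+16=16
after and $t2, $t2, 240: $t2=16&240=16
after add $t0, $t0, 4: $t0=208+4=212
after sub $t5, $t5, 1: $t5=1-1=0
cmp $t5, 0  (cmp 0,0)
bne body: not taken
sw $t2, (200) → M[200]=16
halt.

16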